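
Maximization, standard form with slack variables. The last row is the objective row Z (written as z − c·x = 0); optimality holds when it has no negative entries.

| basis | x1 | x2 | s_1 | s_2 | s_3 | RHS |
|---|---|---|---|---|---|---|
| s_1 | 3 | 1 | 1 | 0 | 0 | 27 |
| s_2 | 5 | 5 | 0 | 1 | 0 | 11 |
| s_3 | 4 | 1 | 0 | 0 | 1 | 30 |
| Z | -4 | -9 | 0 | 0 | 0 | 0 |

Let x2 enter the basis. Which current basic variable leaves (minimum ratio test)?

Column x2 entries and ratios — s_1: 27/1 = 27; s_2: 11/5 = 11/5; s_3: 30/1 = 30.
Smallest ratio is 11/5 in the row of s_2, so s_2 leaves.

s_2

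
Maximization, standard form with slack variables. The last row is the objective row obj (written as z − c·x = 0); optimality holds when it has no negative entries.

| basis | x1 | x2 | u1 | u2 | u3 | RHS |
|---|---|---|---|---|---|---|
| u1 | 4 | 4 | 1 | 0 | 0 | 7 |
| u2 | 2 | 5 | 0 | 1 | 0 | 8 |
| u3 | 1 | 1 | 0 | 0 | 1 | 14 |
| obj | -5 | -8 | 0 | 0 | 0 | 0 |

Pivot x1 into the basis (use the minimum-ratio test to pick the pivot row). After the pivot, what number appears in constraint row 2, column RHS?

Ratio test on column x1 — row 1: 7/4 = 7/4; row 2: 8/2 = 4; row 3: 14/1 = 14. Minimum is 7/4 at row 1 (u1 leaves); pivot element 4.
Divide row 1 by 4; eliminate column x1 from the other rows.
Row 2 update in column RHS: 8 − 2·(7/4) = 9/2.

9/2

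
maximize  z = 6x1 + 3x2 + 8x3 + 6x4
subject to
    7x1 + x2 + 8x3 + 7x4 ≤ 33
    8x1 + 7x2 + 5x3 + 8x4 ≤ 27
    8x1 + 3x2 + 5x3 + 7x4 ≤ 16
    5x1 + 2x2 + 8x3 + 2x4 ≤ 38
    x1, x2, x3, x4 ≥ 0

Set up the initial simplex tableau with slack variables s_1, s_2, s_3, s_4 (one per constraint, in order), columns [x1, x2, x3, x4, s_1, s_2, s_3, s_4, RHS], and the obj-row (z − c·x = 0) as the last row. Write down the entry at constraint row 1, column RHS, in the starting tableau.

The RHS of constraint 1 is b_1 = 33.

33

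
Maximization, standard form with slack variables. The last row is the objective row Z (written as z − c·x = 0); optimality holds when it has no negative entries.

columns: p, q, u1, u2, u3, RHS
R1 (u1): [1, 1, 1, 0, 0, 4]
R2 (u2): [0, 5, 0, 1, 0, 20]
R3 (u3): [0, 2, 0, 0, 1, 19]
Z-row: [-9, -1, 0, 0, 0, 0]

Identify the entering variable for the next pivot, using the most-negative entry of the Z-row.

Negative Z-row entries: p: -9, q: -1.
The most negative is -9 in column p, so p enters.

p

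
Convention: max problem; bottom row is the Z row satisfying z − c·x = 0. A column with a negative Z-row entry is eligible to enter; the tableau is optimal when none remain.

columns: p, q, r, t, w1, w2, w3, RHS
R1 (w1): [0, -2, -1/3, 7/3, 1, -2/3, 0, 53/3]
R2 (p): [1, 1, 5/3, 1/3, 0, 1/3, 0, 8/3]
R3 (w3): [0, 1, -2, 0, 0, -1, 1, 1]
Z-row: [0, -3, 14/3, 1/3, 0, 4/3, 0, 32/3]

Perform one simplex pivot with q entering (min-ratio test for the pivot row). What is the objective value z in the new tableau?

Ratio test on column q — row 1: entry -2 ≤ 0; row 2: (8/3)/1 = 8/3; row 3: 1/1 = 1. Minimum is 1 at row 3 (w3 leaves); pivot element 1.
Pivot on row 3; the Z-row RHS becomes 32/3 − (-3)·1 = 41/3.

41/3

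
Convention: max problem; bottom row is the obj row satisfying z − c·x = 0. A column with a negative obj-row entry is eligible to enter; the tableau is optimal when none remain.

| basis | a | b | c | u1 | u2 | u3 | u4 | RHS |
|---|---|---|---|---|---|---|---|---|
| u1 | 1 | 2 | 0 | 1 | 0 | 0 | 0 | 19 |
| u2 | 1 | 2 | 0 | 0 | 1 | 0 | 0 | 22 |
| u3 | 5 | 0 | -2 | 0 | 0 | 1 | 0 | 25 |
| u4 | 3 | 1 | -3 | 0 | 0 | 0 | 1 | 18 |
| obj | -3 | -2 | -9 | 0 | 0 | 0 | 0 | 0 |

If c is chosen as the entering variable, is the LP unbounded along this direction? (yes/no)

yes

Every constraint-row entry in column c is ≤ 0, so increasing c is unbounded.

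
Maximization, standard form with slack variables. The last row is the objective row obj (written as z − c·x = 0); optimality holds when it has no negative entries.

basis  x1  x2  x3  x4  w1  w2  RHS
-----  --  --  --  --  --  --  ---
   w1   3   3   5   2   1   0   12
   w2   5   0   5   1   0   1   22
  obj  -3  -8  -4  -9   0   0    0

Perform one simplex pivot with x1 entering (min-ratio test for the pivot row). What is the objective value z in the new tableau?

12

Ratio test on column x1 — row 1: 12/3 = 4; row 2: 22/5 = 22/5. Minimum is 4 at row 1 (w1 leaves); pivot element 3.
Pivot on row 1; the obj-row RHS becomes 0 − (-3)·4 = 12.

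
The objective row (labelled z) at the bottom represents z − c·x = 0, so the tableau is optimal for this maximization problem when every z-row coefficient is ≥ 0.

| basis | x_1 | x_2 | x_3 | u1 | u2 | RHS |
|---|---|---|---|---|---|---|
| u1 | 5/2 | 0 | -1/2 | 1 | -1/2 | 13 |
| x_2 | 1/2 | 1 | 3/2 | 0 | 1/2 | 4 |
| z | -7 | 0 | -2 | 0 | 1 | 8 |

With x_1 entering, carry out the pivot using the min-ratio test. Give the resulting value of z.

Ratio test on column x_1 — row 1: 13/(5/2) = 26/5; row 2: 4/(1/2) = 8. Minimum is 26/5 at row 1 (u1 leaves); pivot element 5/2.
Pivot on row 1; the z-row RHS becomes 8 − (-7)·(26/5) = 222/5.

222/5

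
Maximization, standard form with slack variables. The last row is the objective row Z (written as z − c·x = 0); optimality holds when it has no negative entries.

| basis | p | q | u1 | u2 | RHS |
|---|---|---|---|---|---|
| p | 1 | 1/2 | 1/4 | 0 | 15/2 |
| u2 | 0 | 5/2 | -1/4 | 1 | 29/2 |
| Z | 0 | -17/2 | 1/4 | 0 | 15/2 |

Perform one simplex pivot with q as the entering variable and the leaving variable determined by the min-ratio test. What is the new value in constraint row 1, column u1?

Ratio test on column q — row 1: (15/2)/(1/2) = 15; row 2: (29/2)/(5/2) = 29/5. Minimum is 29/5 at row 2 (u2 leaves); pivot element 5/2.
Divide row 2 by 5/2; eliminate column q from the other rows.
Row 1 update in column u1: 1/4 − (1/2)·(-1/10) = 3/10.

3/10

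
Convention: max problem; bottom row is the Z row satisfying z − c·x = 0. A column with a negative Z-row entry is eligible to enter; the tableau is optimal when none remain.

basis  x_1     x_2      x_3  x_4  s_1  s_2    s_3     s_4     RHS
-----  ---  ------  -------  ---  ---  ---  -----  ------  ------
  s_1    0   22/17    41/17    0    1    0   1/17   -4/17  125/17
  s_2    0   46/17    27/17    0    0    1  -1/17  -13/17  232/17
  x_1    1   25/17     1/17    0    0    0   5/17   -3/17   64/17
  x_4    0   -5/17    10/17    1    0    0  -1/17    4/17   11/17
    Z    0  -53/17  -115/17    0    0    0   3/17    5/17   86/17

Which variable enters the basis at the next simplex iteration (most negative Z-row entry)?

x_3

Negative Z-row entries: x_2: -53/17, x_3: -115/17.
The most negative is -115/17 in column x_3, so x_3 enters.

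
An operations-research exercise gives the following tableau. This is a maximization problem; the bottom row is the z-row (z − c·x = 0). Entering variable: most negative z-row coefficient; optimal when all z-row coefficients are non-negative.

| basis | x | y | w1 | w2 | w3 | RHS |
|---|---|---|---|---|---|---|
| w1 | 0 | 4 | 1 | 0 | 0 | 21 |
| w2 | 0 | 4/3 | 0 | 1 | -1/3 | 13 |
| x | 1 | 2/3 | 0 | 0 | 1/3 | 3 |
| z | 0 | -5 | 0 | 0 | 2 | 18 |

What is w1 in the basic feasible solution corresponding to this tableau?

w1 is basic (row 1); its value is the RHS of that row, 21.

21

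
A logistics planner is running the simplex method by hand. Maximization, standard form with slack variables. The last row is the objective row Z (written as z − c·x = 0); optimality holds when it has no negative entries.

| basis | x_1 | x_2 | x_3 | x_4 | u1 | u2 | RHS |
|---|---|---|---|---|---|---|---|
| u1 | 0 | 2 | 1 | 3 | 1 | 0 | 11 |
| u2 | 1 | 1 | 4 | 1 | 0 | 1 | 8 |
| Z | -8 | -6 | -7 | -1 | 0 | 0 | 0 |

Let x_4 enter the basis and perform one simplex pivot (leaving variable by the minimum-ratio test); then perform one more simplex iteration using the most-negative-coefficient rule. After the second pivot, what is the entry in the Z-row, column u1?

Ratio test on column x_4 — row 1: 11/3 = 11/3; row 2: 8/1 = 8. Minimum is 11/3 at row 1 (u1 leaves); pivot element 3.
Divide row 1 by 3; eliminate column x_4 from the other rows.
Second iteration: most negative Z-row entry is -8 in column x_1, so x_1 enters.
Ratio test on column x_1 — row 1: entry 0 ≤ 0; row 2: (13/3)/1 = 13/3. Minimum is 13/3 at row 2 (u2 leaves); pivot element 1.
Divide row 2 by 1; eliminate column x_1 from the other rows.
After both pivots, the entry at the Z-row, column u1 is -7/3.

-7/3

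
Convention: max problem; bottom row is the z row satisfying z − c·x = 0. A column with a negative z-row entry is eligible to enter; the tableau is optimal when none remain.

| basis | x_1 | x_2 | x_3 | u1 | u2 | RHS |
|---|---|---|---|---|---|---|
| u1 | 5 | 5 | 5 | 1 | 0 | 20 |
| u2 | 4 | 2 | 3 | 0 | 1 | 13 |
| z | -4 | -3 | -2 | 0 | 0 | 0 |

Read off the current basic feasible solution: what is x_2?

x_2 is not in the basis, so in the current basic feasible solution x_2 = 0.

0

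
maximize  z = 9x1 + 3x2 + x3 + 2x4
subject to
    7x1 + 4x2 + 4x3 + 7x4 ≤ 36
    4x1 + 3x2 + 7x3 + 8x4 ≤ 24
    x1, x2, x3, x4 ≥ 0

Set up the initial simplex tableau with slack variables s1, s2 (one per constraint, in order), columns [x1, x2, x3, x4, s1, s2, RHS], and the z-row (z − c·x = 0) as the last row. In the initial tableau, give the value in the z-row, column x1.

-9

The z-row carries the negated objective coefficients: the x1 entry is -9.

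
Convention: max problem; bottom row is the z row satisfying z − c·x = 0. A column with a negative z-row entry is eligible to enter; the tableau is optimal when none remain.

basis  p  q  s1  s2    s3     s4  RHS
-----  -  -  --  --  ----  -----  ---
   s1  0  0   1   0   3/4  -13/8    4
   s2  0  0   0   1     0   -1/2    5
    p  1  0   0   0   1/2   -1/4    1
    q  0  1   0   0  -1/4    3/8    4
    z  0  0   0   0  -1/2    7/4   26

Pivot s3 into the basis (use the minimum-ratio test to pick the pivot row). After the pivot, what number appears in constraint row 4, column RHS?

Ratio test on column s3 — row 1: 4/(3/4) = 16/3; row 2: entry 0 ≤ 0; row 3: 1/(1/2) = 2; row 4: entry -1/4 ≤ 0. Minimum is 2 at row 3 (p leaves); pivot element 1/2.
Divide row 3 by 1/2; eliminate column s3 from the other rows.
Row 4 update in column RHS: 4 − (-1/4)·2 = 9/2.

9/2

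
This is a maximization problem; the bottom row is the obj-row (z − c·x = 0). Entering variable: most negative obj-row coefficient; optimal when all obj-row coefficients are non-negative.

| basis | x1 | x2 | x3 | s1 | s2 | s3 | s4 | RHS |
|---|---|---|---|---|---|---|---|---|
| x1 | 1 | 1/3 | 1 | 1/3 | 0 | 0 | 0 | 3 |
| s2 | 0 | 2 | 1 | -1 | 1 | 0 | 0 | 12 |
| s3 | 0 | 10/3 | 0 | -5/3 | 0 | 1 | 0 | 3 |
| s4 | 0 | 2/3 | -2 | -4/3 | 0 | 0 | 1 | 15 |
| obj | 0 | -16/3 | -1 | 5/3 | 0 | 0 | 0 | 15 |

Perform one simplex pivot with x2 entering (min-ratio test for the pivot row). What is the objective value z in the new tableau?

Ratio test on column x2 — row 1: 3/(1/3) = 9; row 2: 12/2 = 6; row 3: 3/(10/3) = 9/10; row 4: 15/(2/3) = 45/2. Minimum is 9/10 at row 3 (s3 leaves); pivot element 10/3.
Pivot on row 3; the obj-row RHS becomes 15 − (-16/3)·(9/10) = 99/5.

99/5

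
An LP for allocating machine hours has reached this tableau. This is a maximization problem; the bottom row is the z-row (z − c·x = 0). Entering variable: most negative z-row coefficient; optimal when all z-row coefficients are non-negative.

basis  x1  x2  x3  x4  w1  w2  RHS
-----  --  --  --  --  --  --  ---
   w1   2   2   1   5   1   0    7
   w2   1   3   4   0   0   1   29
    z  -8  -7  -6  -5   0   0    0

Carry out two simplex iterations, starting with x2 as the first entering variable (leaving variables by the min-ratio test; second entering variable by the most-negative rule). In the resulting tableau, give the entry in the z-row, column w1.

6

Ratio test on column x2 — row 1: 7/2 = 7/2; row 2: 29/3 = 29/3. Minimum is 7/2 at row 1 (w1 leaves); pivot element 2.
Divide row 1 by 2; eliminate column x2 from the other rows.
Second iteration: most negative z-row entry is -5/2 in column x3, so x3 enters.
Ratio test on column x3 — row 1: (7/2)/(1/2) = 7; row 2: (37/2)/(5/2) = 37/5. Minimum is 7 at row 1 (x2 leaves); pivot element 1/2.
Divide row 1 by 1/2; eliminate column x3 from the other rows.
After both pivots, the entry at the z-row, column w1 is 6.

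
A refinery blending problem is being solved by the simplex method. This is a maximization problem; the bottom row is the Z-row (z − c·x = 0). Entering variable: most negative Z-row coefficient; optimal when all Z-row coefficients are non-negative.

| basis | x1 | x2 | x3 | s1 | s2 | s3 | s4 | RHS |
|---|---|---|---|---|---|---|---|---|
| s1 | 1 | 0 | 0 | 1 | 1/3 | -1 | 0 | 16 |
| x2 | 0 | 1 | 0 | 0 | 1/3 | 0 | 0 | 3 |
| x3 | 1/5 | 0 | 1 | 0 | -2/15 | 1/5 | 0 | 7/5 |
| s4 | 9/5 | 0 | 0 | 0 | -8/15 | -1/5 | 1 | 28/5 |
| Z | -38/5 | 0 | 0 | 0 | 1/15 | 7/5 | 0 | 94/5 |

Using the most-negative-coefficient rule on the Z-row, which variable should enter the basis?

x1

Negative Z-row entries: x1: -38/5.
The most negative is -38/5 in column x1, so x1 enters.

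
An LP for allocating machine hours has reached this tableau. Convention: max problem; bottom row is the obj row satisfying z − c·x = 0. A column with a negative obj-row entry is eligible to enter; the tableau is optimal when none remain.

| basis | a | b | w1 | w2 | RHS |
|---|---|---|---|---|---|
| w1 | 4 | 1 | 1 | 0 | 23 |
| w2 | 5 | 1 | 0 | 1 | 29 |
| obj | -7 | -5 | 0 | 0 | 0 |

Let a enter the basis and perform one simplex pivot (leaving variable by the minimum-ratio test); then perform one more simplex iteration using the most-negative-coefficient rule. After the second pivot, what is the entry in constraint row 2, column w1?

-1

Ratio test on column a — row 1: 23/4 = 23/4; row 2: 29/5 = 29/5. Minimum is 23/4 at row 1 (w1 leaves); pivot element 4.
Divide row 1 by 4; eliminate column a from the other rows.
Second iteration: most negative obj-row entry is -13/4 in column b, so b enters.
Ratio test on column b — row 1: (23/4)/(1/4) = 23; row 2: entry -1/4 ≤ 0. Minimum is 23 at row 1 (a leaves); pivot element 1/4.
Divide row 1 by 1/4; eliminate column b from the other rows.
After both pivots, the entry at constraint row 2, column w1 is -1.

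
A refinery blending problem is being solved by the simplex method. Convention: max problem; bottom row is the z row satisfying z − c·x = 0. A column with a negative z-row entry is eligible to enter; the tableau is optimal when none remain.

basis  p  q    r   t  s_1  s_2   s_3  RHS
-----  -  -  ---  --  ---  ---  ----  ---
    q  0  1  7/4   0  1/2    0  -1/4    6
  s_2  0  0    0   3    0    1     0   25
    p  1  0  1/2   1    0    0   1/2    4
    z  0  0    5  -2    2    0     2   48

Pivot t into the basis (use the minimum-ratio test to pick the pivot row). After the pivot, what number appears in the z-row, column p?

Ratio test on column t — row 1: entry 0 ≤ 0; row 2: 25/3 = 25/3; row 3: 4/1 = 4. Minimum is 4 at row 3 (p leaves); pivot element 1.
Divide row 3 by 1; eliminate column t from the other rows.
z-row update in column p: 0 − (-2)·1 = 2.

2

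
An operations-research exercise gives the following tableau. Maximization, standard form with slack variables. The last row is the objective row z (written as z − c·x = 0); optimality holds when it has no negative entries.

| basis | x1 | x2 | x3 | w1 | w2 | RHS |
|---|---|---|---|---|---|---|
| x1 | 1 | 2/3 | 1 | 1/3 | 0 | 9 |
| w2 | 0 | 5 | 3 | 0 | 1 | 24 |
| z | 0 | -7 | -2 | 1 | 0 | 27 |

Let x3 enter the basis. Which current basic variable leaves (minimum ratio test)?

w2

Column x3 entries and ratios — x1: 9/1 = 9; w2: 24/3 = 8.
Smallest ratio is 8 in the row of w2, so w2 leaves.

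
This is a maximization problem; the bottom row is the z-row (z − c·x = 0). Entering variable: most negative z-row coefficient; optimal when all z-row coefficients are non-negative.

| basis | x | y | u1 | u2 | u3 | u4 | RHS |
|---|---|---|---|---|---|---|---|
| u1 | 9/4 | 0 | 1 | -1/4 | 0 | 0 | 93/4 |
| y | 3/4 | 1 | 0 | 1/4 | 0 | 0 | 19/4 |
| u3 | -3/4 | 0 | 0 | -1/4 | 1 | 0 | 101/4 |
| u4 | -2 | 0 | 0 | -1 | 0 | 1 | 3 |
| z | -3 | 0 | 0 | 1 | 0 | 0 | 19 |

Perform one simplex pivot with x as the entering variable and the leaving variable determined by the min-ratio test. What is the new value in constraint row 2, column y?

Ratio test on column x — row 1: (93/4)/(9/4) = 31/3; row 2: (19/4)/(3/4) = 19/3; row 3: entry -3/4 ≤ 0; row 4: entry -2 ≤ 0. Minimum is 19/3 at row 2 (y leaves); pivot element 3/4.
Divide row 2 by 3/4; eliminate column x from the other rows.
In the new row 2, the y entry is the old entry divided by the pivot: 1/(3/4) = 4/3.

4/3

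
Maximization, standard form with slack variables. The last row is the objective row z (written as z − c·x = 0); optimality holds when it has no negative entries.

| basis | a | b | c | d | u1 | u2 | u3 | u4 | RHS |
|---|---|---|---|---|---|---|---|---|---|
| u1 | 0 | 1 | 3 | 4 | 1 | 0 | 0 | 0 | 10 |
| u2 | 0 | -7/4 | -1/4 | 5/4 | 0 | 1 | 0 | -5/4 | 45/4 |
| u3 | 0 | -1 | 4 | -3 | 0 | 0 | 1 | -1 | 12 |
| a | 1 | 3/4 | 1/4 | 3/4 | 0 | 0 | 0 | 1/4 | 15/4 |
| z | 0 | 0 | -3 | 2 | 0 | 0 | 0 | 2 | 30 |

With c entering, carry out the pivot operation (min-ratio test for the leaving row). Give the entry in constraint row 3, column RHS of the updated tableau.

Ratio test on column c — row 1: 10/3 = 10/3; row 2: entry -1/4 ≤ 0; row 3: 12/4 = 3; row 4: (15/4)/(1/4) = 15. Minimum is 3 at row 3 (u3 leaves); pivot element 4.
Divide row 3 by 4; eliminate column c from the other rows.
In the new row 3, the RHS entry is the old entry divided by the pivot: 12/4 = 3.

3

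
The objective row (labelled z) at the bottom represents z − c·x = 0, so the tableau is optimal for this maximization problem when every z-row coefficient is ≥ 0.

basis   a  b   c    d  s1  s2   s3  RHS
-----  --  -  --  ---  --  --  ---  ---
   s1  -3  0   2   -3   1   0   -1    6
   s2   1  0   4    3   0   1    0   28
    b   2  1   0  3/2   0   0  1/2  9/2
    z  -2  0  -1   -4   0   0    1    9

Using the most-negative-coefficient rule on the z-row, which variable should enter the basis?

Negative z-row entries: a: -2, c: -1, d: -4.
The most negative is -4 in column d, so d enters.

d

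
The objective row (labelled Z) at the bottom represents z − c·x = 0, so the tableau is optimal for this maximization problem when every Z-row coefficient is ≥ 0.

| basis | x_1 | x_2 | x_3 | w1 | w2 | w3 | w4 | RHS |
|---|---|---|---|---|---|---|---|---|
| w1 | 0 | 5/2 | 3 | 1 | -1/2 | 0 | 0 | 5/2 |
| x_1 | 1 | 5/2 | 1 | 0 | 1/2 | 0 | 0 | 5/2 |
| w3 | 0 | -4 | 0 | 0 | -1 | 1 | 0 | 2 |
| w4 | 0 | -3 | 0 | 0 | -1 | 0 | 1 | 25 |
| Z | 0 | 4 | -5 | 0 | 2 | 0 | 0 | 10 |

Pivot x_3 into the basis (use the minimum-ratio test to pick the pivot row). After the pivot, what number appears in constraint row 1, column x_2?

5/6

Ratio test on column x_3 — row 1: (5/2)/3 = 5/6; row 2: (5/2)/1 = 5/2; row 3: entry 0 ≤ 0; row 4: entry 0 ≤ 0. Minimum is 5/6 at row 1 (w1 leaves); pivot element 3.
Divide row 1 by 3; eliminate column x_3 from the other rows.
In the new row 1, the x_2 entry is the old entry divided by the pivot: (5/2)/3 = 5/6.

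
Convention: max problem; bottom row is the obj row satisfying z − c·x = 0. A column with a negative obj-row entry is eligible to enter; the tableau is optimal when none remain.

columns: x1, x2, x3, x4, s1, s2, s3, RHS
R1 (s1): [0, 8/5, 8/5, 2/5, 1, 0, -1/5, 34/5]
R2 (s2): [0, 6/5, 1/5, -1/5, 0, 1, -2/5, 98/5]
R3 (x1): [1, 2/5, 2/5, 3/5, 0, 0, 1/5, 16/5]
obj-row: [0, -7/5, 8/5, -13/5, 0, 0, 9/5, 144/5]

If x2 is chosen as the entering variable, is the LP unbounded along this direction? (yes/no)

Column x2 has positive entries in row(s) 1, 2, 3, so the ratio test bounds it — not unbounded.

no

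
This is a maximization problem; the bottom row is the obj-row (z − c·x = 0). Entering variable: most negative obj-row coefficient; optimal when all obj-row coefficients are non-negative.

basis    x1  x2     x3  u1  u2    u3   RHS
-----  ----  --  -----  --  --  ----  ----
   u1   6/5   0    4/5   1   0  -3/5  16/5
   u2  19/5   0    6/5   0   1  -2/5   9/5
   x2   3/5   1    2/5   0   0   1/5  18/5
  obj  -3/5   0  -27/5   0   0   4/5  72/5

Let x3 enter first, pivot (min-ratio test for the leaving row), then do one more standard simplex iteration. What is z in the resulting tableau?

Ratio test on column x3 — row 1: (16/5)/(4/5) = 4; row 2: (9/5)/(6/5) = 3/2; row 3: (18/5)/(2/5) = 9. Minimum is 3/2 at row 2 (u2 leaves); pivot element 6/5.
Pivot on row 2; the obj-row RHS becomes 72/5 − (-27/5)·(3/2) = 45/2.
Next entering variable (most negative obj-row entry -1): u3.
Ratio test on column u3 — row 1: entry -1/3 ≤ 0; row 2: entry -1/3 ≤ 0; row 3: 3/(1/3) = 9. Minimum is 9 at row 3 (x2 leaves); pivot element 1/3.
After the second pivot the obj-row RHS is 45/2 − (-1)·9 = 63/2.

63/2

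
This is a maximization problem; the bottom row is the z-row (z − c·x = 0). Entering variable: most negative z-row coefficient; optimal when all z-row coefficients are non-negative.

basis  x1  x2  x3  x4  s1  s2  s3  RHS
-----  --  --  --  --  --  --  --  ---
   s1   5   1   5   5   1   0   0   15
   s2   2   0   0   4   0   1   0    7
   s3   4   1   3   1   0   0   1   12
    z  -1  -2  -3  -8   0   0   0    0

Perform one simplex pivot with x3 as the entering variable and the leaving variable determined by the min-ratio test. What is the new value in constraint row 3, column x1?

Ratio test on column x3 — row 1: 15/5 = 3; row 2: entry 0 ≤ 0; row 3: 12/3 = 4. Minimum is 3 at row 1 (s1 leaves); pivot element 5.
Divide row 1 by 5; eliminate column x3 from the other rows.
Row 3 update in column x1: 4 − 3·1 = 1.

1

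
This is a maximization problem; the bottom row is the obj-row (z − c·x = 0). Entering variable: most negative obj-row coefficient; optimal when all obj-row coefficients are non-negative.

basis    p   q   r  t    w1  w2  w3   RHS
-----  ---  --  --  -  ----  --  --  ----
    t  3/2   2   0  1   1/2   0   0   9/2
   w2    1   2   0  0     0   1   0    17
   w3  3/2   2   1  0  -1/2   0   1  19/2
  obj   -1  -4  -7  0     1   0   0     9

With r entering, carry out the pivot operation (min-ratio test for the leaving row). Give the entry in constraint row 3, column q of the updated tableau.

Ratio test on column r — row 1: entry 0 ≤ 0; row 2: entry 0 ≤ 0; row 3: (19/2)/1 = 19/2. Minimum is 19/2 at row 3 (w3 leaves); pivot element 1.
Divide row 3 by 1; eliminate column r from the other rows.
In the new row 3, the q entry is the old entry divided by the pivot: 2/1 = 2.

2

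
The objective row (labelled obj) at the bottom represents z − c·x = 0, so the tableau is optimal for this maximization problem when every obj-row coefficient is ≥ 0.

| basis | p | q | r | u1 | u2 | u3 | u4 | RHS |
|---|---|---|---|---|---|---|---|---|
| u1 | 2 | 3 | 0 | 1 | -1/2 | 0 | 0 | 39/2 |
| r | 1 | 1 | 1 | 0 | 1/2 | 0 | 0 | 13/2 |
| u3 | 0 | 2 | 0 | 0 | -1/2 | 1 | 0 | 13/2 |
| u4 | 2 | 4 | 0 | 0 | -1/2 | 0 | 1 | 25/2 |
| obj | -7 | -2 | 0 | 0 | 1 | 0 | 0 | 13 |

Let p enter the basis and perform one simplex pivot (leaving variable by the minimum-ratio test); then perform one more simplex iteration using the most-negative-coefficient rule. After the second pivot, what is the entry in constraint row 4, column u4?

1/3

Ratio test on column p — row 1: (39/2)/2 = 39/4; row 2: (13/2)/1 = 13/2; row 3: entry 0 ≤ 0; row 4: (25/2)/2 = 25/4. Minimum is 25/4 at row 4 (u4 leaves); pivot element 2.
Divide row 4 by 2; eliminate column p from the other rows.
Second iteration: most negative obj-row entry is -3/4 in column u2, so u2 enters.
Ratio test on column u2 — row 1: entry 0 ≤ 0; row 2: (1/4)/(3/4) = 1/3; row 3: entry -1/2 ≤ 0; row 4: entry -1/4 ≤ 0. Minimum is 1/3 at row 2 (r leaves); pivot element 3/4.
Divide row 2 by 3/4; eliminate column u2 from the other rows.
After both pivots, the entry at constraint row 4, column u4 is 1/3.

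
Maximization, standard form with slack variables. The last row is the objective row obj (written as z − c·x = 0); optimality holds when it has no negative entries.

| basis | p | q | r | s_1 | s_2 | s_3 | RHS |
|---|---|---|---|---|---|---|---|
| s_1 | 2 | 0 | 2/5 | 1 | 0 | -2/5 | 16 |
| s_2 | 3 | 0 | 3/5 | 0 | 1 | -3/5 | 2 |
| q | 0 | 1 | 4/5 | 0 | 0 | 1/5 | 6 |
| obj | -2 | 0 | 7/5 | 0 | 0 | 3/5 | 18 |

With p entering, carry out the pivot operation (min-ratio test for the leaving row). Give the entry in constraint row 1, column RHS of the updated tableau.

Ratio test on column p — row 1: 16/2 = 8; row 2: 2/3 = 2/3; row 3: entry 0 ≤ 0. Minimum is 2/3 at row 2 (s_2 leaves); pivot element 3.
Divide row 2 by 3; eliminate column p from the other rows.
Row 1 update in column RHS: 16 − 2·(2/3) = 44/3.

44/3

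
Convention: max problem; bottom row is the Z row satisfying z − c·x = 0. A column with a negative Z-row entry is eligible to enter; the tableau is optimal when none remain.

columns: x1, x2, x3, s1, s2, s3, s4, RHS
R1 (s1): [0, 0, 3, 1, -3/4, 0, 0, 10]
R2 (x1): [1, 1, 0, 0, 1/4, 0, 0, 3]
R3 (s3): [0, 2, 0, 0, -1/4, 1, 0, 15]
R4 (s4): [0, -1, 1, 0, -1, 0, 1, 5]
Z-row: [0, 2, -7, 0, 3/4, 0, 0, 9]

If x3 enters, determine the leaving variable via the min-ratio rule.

s1

Column x3 entries and ratios — s1: 10/3 = 10/3; x1: 0 ≤ 0, skip; s3: 0 ≤ 0, skip; s4: 5/1 = 5.
Smallest ratio is 10/3 in the row of s1, so s1 leaves.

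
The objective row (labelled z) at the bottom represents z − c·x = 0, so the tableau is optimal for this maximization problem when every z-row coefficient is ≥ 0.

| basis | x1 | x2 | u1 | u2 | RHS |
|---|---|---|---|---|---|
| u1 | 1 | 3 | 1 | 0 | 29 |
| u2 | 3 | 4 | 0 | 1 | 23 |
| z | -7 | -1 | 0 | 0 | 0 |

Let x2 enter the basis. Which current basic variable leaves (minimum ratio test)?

Column x2 entries and ratios — u1: 29/3 = 29/3; u2: 23/4 = 23/4.
Smallest ratio is 23/4 in the row of u2, so u2 leaves.

u2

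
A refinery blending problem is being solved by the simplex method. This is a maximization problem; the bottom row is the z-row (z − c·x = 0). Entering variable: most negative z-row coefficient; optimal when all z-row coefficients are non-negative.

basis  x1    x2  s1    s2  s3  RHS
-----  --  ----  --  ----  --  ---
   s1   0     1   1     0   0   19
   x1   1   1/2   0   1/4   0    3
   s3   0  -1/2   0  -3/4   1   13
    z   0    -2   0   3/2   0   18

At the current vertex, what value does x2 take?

x2 is not in the basis, so in the current basic feasible solution x2 = 0.

0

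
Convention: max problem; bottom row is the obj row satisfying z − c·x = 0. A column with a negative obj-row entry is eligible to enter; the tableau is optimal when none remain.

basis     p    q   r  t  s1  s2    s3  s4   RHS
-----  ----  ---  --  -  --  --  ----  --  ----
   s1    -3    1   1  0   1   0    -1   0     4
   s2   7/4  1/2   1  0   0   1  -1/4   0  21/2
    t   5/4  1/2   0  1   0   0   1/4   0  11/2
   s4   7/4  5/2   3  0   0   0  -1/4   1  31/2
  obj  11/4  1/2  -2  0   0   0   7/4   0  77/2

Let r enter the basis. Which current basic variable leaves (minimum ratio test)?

Column r entries and ratios — s1: 4/1 = 4; s2: (21/2)/1 = 21/2; t: 0 ≤ 0, skip; s4: (31/2)/3 = 31/6.
Smallest ratio is 4 in the row of s1, so s1 leaves.

s1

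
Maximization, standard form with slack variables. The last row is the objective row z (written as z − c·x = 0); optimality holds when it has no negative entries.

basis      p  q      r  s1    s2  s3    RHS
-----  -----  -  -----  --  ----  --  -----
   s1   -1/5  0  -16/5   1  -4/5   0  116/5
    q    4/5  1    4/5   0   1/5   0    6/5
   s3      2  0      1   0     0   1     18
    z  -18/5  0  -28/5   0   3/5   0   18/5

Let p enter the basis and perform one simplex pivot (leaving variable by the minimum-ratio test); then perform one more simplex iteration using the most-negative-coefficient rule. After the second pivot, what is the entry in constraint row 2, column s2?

1/4

Ratio test on column p — row 1: entry -1/5 ≤ 0; row 2: (6/5)/(4/5) = 3/2; row 3: 18/2 = 9. Minimum is 3/2 at row 2 (q leaves); pivot element 4/5.
Divide row 2 by 4/5; eliminate column p from the other rows.
Second iteration: most negative z-row entry is -2 in column r, so r enters.
Ratio test on column r — row 1: entry -3 ≤ 0; row 2: (3/2)/1 = 3/2; row 3: entry -1 ≤ 0. Minimum is 3/2 at row 2 (p leaves); pivot element 1.
Divide row 2 by 1; eliminate column r from the other rows.
After both pivots, the entry at constraint row 2, column s2 is 1/4.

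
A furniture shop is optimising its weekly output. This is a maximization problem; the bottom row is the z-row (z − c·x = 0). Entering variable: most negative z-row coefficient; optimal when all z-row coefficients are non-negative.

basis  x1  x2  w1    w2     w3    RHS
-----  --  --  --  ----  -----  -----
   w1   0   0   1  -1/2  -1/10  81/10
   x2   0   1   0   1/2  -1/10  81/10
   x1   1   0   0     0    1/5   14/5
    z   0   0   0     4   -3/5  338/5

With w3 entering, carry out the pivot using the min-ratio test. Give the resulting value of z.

76

Ratio test on column w3 — row 1: entry -1/10 ≤ 0; row 2: entry -1/10 ≤ 0; row 3: (14/5)/(1/5) = 14. Minimum is 14 at row 3 (x1 leaves); pivot element 1/5.
Pivot on row 3; the z-row RHS becomes 338/5 − (-3/5)·14 = 76.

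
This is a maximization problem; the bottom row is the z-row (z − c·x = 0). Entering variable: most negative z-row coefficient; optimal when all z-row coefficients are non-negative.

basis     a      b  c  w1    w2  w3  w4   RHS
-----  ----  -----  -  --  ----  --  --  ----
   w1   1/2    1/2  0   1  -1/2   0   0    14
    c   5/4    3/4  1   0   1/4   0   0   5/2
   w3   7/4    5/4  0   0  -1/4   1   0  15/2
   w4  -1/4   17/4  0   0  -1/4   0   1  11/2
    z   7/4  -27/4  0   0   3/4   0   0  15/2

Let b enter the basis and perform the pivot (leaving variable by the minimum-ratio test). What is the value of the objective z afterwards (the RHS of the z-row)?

276/17

Ratio test on column b — row 1: 14/(1/2) = 28; row 2: (5/2)/(3/4) = 10/3; row 3: (15/2)/(5/4) = 6; row 4: (11/2)/(17/4) = 22/17. Minimum is 22/17 at row 4 (w4 leaves); pivot element 17/4.
Pivot on row 4; the z-row RHS becomes 15/2 − (-27/4)·(22/17) = 276/17.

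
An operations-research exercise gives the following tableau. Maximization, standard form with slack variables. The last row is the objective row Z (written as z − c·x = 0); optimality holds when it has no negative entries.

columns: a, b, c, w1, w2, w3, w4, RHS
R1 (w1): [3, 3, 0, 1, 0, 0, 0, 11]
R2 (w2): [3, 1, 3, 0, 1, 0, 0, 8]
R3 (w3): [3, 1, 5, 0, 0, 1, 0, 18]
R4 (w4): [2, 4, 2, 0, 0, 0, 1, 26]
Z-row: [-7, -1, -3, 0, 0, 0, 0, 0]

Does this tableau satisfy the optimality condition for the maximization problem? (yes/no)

The Z-row has a negative entry -7 in column a, so it is not optimal.

no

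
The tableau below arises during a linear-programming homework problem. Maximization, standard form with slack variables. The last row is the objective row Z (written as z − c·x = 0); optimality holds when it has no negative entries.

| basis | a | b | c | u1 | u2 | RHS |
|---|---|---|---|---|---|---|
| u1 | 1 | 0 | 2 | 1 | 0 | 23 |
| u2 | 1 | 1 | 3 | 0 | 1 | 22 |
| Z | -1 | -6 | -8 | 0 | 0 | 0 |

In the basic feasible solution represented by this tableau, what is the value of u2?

u2 is basic (row 2); its value is the RHS of that row, 22.

22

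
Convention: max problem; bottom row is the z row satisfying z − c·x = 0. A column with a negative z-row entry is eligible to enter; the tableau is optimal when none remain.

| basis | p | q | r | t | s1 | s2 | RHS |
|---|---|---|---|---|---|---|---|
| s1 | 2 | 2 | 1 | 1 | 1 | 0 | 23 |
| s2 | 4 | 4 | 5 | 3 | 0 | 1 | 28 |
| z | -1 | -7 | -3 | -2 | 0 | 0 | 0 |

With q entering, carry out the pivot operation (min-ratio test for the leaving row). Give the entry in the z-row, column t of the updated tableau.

13/4

Ratio test on column q — row 1: 23/2 = 23/2; row 2: 28/4 = 7. Minimum is 7 at row 2 (s2 leaves); pivot element 4.
Divide row 2 by 4; eliminate column q from the other rows.
z-row update in column t: -2 − (-7)·(3/4) = 13/4.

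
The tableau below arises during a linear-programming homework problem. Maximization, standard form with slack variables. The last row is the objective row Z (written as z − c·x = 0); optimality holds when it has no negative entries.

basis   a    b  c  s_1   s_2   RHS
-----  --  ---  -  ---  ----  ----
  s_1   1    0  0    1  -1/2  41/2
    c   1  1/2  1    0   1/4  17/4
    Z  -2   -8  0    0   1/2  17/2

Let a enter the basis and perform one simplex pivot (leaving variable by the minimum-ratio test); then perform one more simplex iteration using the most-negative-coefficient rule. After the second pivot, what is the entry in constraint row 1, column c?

Ratio test on column a — row 1: (41/2)/1 = 41/2; row 2: (17/4)/1 = 17/4. Minimum is 17/4 at row 2 (c leaves); pivot element 1.
Divide row 2 by 1; eliminate column a from the other rows.
Second iteration: most negative Z-row entry is -7 in column b, so b enters.
Ratio test on column b — row 1: entry -1/2 ≤ 0; row 2: (17/4)/(1/2) = 17/2. Minimum is 17/2 at row 2 (a leaves); pivot element 1/2.
Divide row 2 by 1/2; eliminate column b from the other rows.
After both pivots, the entry at constraint row 1, column c is 0.

0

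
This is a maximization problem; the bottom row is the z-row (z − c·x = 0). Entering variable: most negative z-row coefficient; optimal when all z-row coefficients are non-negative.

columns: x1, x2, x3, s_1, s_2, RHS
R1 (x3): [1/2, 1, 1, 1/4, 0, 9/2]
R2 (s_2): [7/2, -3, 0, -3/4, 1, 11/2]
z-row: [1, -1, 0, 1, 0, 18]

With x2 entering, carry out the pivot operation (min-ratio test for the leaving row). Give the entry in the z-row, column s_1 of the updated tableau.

5/4

Ratio test on column x2 — row 1: (9/2)/1 = 9/2; row 2: entry -3 ≤ 0. Minimum is 9/2 at row 1 (x3 leaves); pivot element 1.
Divide row 1 by 1; eliminate column x2 from the other rows.
z-row update in column s_1: 1 − (-1)·(1/4) = 5/4.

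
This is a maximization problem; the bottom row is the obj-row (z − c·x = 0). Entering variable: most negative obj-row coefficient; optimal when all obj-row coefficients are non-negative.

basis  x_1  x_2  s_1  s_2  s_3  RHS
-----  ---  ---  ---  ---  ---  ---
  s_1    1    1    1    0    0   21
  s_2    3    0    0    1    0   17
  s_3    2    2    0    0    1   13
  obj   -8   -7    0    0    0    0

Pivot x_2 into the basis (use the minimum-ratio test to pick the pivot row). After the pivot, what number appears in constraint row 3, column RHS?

13/2

Ratio test on column x_2 — row 1: 21/1 = 21; row 2: entry 0 ≤ 0; row 3: 13/2 = 13/2. Minimum is 13/2 at row 3 (s_3 leaves); pivot element 2.
Divide row 3 by 2; eliminate column x_2 from the other rows.
In the new row 3, the RHS entry is the old entry divided by the pivot: 13/2 = 13/2.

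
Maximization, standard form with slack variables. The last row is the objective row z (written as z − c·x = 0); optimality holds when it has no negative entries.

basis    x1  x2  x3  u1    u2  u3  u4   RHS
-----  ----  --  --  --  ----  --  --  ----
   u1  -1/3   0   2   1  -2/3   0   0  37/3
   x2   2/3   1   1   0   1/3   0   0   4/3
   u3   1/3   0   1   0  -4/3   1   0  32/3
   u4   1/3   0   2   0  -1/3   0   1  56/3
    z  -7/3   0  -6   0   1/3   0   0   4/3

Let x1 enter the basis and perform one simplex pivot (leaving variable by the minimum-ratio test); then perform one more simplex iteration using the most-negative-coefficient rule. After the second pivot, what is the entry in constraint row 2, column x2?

1

Ratio test on column x1 — row 1: entry -1/3 ≤ 0; row 2: (4/3)/(2/3) = 2; row 3: (32/3)/(1/3) = 32; row 4: (56/3)/(1/3) = 56. Minimum is 2 at row 2 (x2 leaves); pivot element 2/3.
Divide row 2 by 2/3; eliminate column x1 from the other rows.
Second iteration: most negative z-row entry is -5/2 in column x3, so x3 enters.
Ratio test on column x3 — row 1: 13/(5/2) = 26/5; row 2: 2/(3/2) = 4/3; row 3: 10/(1/2) = 20; row 4: 18/(3/2) = 12. Minimum is 4/3 at row 2 (x1 leaves); pivot element 3/2.
Divide row 2 by 3/2; eliminate column x3 from the other rows.
After both pivots, the entry at constraint row 2, column x2 is 1.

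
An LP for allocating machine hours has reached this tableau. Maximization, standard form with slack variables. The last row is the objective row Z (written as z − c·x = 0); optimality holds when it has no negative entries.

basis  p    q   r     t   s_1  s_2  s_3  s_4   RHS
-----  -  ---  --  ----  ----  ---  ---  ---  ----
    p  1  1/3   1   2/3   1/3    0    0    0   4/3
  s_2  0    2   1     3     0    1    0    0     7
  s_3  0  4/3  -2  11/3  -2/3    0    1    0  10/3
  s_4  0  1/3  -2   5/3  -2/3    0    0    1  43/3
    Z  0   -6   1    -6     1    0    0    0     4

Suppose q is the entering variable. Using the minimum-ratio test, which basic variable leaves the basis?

s_3

Column q entries and ratios — p: (4/3)/(1/3) = 4; s_2: 7/2 = 7/2; s_3: (10/3)/(4/3) = 5/2; s_4: (43/3)/(1/3) = 43.
Smallest ratio is 5/2 in the row of s_3, so s_3 leaves.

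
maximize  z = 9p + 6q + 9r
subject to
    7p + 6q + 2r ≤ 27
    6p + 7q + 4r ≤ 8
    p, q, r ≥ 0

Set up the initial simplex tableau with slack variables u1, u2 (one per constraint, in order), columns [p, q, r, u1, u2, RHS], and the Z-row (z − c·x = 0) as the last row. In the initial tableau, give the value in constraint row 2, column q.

7

Constraint 2 has coefficient 7 on q.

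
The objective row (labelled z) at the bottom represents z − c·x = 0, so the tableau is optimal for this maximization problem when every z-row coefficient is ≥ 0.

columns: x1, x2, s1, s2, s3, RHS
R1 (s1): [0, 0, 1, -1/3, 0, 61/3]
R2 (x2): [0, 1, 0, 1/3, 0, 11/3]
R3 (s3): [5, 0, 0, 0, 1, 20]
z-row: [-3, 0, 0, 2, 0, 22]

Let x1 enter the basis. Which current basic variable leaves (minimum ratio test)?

s3

Column x1 entries and ratios — s1: 0 ≤ 0, skip; x2: 0 ≤ 0, skip; s3: 20/5 = 4.
Smallest ratio is 4 in the row of s3, so s3 leaves.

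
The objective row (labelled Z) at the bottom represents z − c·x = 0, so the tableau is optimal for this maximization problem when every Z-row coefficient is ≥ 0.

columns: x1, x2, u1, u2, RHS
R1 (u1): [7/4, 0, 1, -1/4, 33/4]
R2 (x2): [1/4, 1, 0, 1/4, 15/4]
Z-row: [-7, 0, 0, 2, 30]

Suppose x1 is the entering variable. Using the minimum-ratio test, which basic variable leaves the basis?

Column x1 entries and ratios — u1: (33/4)/(7/4) = 33/7; x2: (15/4)/(1/4) = 15.
Smallest ratio is 33/7 in the row of u1, so u1 leaves.

u1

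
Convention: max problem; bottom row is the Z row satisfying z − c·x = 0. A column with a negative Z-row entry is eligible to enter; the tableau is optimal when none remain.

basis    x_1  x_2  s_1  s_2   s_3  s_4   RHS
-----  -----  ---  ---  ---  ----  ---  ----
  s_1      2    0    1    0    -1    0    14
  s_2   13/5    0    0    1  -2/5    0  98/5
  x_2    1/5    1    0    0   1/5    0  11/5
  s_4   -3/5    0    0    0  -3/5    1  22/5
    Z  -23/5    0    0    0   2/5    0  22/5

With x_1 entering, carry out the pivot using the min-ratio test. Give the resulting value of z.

183/5

Ratio test on column x_1 — row 1: 14/2 = 7; row 2: (98/5)/(13/5) = 98/13; row 3: (11/5)/(1/5) = 11; row 4: entry -3/5 ≤ 0. Minimum is 7 at row 1 (s_1 leaves); pivot element 2.
Pivot on row 1; the Z-row RHS becomes 22/5 − (-23/5)·7 = 183/5.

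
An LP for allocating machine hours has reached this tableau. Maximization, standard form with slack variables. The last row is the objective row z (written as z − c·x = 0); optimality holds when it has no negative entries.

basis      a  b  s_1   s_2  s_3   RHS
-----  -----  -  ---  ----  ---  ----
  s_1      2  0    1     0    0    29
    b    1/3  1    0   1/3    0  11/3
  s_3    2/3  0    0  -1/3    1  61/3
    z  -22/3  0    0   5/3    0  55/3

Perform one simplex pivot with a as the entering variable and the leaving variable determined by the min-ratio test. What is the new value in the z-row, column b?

Ratio test on column a — row 1: 29/2 = 29/2; row 2: (11/3)/(1/3) = 11; row 3: (61/3)/(2/3) = 61/2. Minimum is 11 at row 2 (b leaves); pivot element 1/3.
Divide row 2 by 1/3; eliminate column a from the other rows.
z-row update in column b: 0 − (-22/3)·3 = 22.

22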